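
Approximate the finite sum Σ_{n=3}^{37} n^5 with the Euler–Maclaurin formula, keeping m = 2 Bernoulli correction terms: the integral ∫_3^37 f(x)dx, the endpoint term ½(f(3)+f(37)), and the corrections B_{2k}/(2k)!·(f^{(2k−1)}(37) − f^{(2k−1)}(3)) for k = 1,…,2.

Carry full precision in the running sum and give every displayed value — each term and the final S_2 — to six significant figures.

The integral term ∫_3^37 x^5 dx = 4.27621e+08.
Endpoint term: (f(3) + f(37))/2 = (243.000 + 6.93440e+07)/2 = 3.46721e+07.
So far: 4.62293e+08.
Correction k=1: B_{2}/2! · (f^{(1)}(37) − f^{(1)}(3)) = 1/12 · (9.37080e+06 − 405.000) = 780867.
After k=1: 4.63074e+08.
Correction k=2: B_{4}/4! · (f^{(3)}(37) − f^{(3)}(3)) = −1/720 · (82140.0 − 540.000) = -113.333.

S_2 ≈ 4.63074e+08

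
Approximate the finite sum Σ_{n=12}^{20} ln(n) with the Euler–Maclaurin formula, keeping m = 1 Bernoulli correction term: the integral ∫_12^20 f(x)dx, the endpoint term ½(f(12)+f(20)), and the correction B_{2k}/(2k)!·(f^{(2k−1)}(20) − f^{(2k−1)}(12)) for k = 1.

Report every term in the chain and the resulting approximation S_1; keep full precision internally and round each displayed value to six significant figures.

S_1 ≈ 24.8333

∫_12^20 ln(x) dx evaluates to 22.0958.
Endpoint term: (f(12) + f(20))/2 = (2.48491 + 2.99573)/2 = 2.74032.
Running total after boundary: 24.8361.
k=1: B_{2}/(2)! × [f^{(1)}(20) − f^{(1)}(12)] = 1/12 × (0.0500000 − 0.0833333) = -0.00277778.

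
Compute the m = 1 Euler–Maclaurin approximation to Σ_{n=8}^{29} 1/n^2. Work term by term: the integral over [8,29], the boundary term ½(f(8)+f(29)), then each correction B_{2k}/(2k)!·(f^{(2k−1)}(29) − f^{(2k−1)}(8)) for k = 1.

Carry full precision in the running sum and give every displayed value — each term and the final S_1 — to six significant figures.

∫_8^29 1/x^2 dx evaluates to 0.0905172.
Endpoint term: (f(8) + f(29))/2 = (0.0156250 + 0.00118906)/2 = 0.00840703.
So far: 0.0989243.
Correction k=1: B_{2}/2! · (f^{(1)}(29) − f^{(1)}(8)) = 1/12 · (-8.20042e-05 − (-0.00390625)) = 0.000318687.

S_1 ≈ 0.0992430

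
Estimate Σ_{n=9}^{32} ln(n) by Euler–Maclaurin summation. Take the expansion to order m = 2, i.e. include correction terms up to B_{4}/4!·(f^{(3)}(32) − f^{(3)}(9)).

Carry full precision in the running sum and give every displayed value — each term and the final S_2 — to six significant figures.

The integral term ∫_9^32 ln(x) dx = 68.1285.
Endpoint term: (f(9) + f(32))/2 = (2.19722 + 3.46574)/2 = 2.83148.
Running total after boundary: 70.9600.
Correction k=1: B_{2}/2! · (f^{(1)}(32) − f^{(1)}(9)) = 1/12 · (0.0312500 − 0.111111) = -0.00665509.
After k=1: 70.9534.
Correction k=2: B_{4}/4! · (f^{(3)}(32) − f^{(3)}(9)) = −1/720 · (6.10352e-05 − 0.00274348) = 3.72562e-06.

S_2 ≈ 70.9534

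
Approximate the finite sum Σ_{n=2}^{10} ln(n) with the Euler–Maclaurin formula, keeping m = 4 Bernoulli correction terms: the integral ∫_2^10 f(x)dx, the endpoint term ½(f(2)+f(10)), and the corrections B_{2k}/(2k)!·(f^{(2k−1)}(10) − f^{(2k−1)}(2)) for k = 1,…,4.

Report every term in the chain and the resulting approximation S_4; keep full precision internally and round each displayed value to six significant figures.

S_4 ≈ 15.1044

The integral term ∫_2^10 ln(x) dx = 13.6396.
Endpoint term: (f(2) + f(10))/2 = (0.693147 + 2.30259)/2 = 1.49787.
Integral + boundary = 15.1374.
k=1: B_{2}/(2)! × [f^{(1)}(10) − f^{(1)}(2)] = 1/12 × (0.100000 − 0.500000) = -0.0333333.
Partial sum through k=1: 15.1041.
k=2: B_{4}/(4)! × [f^{(3)}(10) − f^{(3)}(2)] = −1/720 × (0.00200000 − 0.250000) = 0.000344444.
Partial sum through k=2: 15.1044.
k=3: B_{6}/(6)! × [f^{(5)}(10) − f^{(5)}(2)] = 1/30240 × (0.000240000 − 0.750000) = -2.47937e-05.
Partial sum through k=3: 15.1044.
k=4: B_{8}/(8)! × [f^{(7)}(10) − f^{(7)}(2)] = −1/1209600 × (7.20000e-05 − 5.62500) = 4.65024e-06.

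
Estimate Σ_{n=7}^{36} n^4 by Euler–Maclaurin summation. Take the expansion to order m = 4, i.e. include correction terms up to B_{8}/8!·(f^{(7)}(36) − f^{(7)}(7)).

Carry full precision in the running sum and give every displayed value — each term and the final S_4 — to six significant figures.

S_4 ≈ 1.29463e+07

The integral term ∫_7^36 x^4 dx = 1.20899e+07.
Endpoint term: (f(7) + f(36))/2 = (2401.00 + 1.67962e+06)/2 = 841008.
So far: 1.29309e+07.
Correction k=1: B_{2}/2! · (f^{(1)}(36) − f^{(1)}(7)) = 1/12 · (186624 − 1372.00) = 15437.7.
After k=1: 1.29463e+07.
Correction k=2: B_{4}/4! · (f^{(3)}(36) − f^{(3)}(7)) = −1/720 · (864.000 − 168.000) = -0.966667.
After k=2: 1.29463e+07.
Correction k=3: B_{6}/6! · (f^{(5)}(36) − f^{(5)}(7)) = 1/30240 · (0.00000 − 0.00000) = 0.00000.
After k=3: 1.29463e+07.
Correction k=4: B_{8}/8! · (f^{(7)}(36) − f^{(7)}(7)) = −1/1209600 · (0.00000 − 0.00000) = 0.00000.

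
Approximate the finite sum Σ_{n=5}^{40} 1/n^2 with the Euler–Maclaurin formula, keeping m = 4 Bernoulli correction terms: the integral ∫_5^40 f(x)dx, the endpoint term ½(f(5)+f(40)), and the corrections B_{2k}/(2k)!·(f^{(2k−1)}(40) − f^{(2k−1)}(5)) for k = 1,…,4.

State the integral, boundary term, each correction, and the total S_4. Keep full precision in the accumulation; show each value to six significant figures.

The integral term ∫_5^40 1/x^2 dx = 0.175000.
Boundary: ½(f(5) + f(40)) = ½(0.0400000 + 0.000625000) = 0.0203125.
So far: 0.195312.
Correction k=1: B_{2}/2! · (f^{(1)}(40) − f^{(1)}(5)) = 1/12 · (-3.12500e-05 − (-0.0160000)) = 0.00133073.
After k=1: 0.196643.
Correction k=2: B_{4}/4! · (f^{(3)}(40) − f^{(3)}(5)) = −1/720 · (-2.34375e-07 − (-0.00768000)) = -1.06663e-05.
After k=2: 0.196633.
Correction k=3: B_{6}/6! · (f^{(5)}(40) − f^{(5)}(5)) = 1/30240 · (-4.39453e-09 − (-0.00921600)) = 3.04762e-07.
After k=3: 0.196633.
Correction k=4: B_{8}/8! · (f^{(7)}(40) − f^{(7)}(5)) = −1/1209600 · (-1.53809e-10 − (-0.0206438)) = -1.70667e-08.

S_4 ≈ 0.196633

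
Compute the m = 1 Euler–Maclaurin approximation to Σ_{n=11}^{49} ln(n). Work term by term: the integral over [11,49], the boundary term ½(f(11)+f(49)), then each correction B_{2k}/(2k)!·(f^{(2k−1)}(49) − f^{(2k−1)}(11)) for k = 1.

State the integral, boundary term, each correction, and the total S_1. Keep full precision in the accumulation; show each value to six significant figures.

Integral: ∫_11^49 ln(x) dx = 126.322.
Endpoint term: (f(11) + f(49))/2 = (2.39790 + 3.89182)/2 = 3.14486.
So far: 129.467.
Order-1 term: 1/12 · (0.0204082 − 0.0909091) = -0.00587508.

S_1 ≈ 129.461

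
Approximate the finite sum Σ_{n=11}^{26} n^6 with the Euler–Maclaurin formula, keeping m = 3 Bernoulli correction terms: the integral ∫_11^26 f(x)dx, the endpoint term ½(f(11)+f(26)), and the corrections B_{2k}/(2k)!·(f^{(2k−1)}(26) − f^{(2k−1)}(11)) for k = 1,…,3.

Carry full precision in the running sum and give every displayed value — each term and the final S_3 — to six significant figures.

S_3 ≈ 1.30582e+09

∫_11^26 x^6 dx evaluates to 1.14462e+09.
Endpoint term: (f(11) + f(26))/2 = (1.77156e+06 + 3.08916e+08)/2 = 1.55344e+08.
Running total after boundary: 1.29996e+09.
Correction k=1: B_{2}/2! · (f^{(1)}(26) − f^{(1)}(11)) = 1/12 · (7.12883e+07 − 966306) = 5.86016e+06.
Running total after k=1: 1.30582e+09.
Correction k=2: B_{4}/4! · (f^{(3)}(26) − f^{(3)}(11)) = −1/720 · (2.10912e+06 − 159720) = -2707.50.
Running total after k=2: 1.30582e+09.
Correction k=3: B_{6}/6! · (f^{(5)}(26) − f^{(5)}(11)) = 1/30240 · (18720.0 − 7920.00) = 0.357143.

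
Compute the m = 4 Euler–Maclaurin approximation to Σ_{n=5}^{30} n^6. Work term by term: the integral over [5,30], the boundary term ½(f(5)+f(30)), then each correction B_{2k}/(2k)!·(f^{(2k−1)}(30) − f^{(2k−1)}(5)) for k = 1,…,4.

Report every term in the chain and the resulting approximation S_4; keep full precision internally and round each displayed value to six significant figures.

The integral term ∫_5^30 x^6 dx = 3.12427e+09.
Endpoint term: (f(5) + f(30))/2 = (15625.0 + 7.29000e+08)/2 = 3.64508e+08.
Running total after boundary: 3.48878e+09.
Order-1 term: 1/12 · (1.45800e+08 − 18750.0) = 1.21484e+07.
Running total after k=1: 3.50093e+09.
Order-2 term: −1/720 · (3.24000e+06 − 15000.0) = -4479.17.
Running total after k=2: 3.50093e+09.
Order-3 term: 1/30240 · (21600.0 − 3600.00) = 0.595238.
Running total after k=3: 3.50093e+09.
Order-4 term: −1/1209600 · (0.00000 − 0.00000) = 0.00000.

S_4 ≈ 3.50093e+09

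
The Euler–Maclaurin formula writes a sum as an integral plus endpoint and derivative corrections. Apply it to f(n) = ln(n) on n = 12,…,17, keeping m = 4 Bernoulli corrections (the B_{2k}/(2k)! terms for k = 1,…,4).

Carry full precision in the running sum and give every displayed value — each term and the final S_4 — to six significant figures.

S_4 ≈ 16.0028

∫_12^17 ln(x) dx evaluates to 13.3457.
½[f(12) + f(17)] = ½[2.48491 + 2.83321] = 2.65906.
So far: 16.0048.
Correction k=1: B_{2}/2! · (f^{(1)}(17) − f^{(1)}(12)) = 1/12 · (0.0588235 − 0.0833333) = -0.00204248.
After k=1: 16.0028.
Correction k=2: B_{4}/4! · (f^{(3)}(17) − f^{(3)}(12)) = −1/720 · (0.000407083 − 0.00115741) = 1.04212e-06.
After k=2: 16.0028.
Correction k=3: B_{6}/6! · (f^{(5)}(17) − f^{(5)}(12)) = 1/30240 · (1.69031e-05 − 9.64506e-05) = -2.63054e-09.
After k=3: 16.0028.
Correction k=4: B_{8}/8! · (f^{(7)}(17) − f^{(7)}(12)) = −1/1209600 · (1.75465e-06 − 2.00939e-05) = 1.51614e-11.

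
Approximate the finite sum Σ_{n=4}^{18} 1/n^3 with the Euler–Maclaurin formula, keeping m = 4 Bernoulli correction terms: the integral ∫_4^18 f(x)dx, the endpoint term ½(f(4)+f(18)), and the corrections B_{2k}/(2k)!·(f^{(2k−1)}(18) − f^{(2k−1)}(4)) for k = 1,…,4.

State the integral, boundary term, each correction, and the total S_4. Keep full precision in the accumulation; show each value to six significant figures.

S_4 ≈ 0.0385600

∫_4^18 1/x^3 dx evaluates to 0.0297068.
½[f(4) + f(18)] = ½[0.0156250 + 0.000171468] = 0.00789823.
So far: 0.0376050.
Order-1 term: 1/12 · (-2.85780e-05 − (-0.0117188)) = 0.000974181.
Partial sum through k=1: 0.0385792.
Order-2 term: −1/720 · (-1.76407e-06 − (-0.0146484)) = -2.03426e-05.
Partial sum through k=2: 0.0385589.
Order-3 term: 1/30240 · (-2.28676e-07 − (-0.0384521)) = 1.27156e-06.
Partial sum through k=3: 0.0385601.
Order-4 term: −1/1209600 · (-5.08169e-08 − (-0.173035)) = -1.43051e-07.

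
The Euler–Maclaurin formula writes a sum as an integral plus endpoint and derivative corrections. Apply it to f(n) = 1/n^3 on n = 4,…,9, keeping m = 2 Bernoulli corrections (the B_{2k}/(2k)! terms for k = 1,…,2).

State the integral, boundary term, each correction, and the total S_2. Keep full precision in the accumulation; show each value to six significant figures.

∫_4^9 1/x^3 dx evaluates to 0.0250772.
Endpoint term: (f(4) + f(9))/2 = (0.0156250 + 0.00137174)/2 = 0.00849837.
Integral + boundary = 0.0335755.
Correction k=1: B_{2}/2! · (f^{(1)}(9) − f^{(1)}(4)) = 1/12 · (-0.000457247 − (-0.0117188)) = 0.000938459.
Partial sum through k=1: 0.0345140.
Correction k=2: B_{4}/4! · (f^{(3)}(9) − f^{(3)}(4)) = −1/720 · (-0.000112901 − (-0.0146484)) = -2.01882e-05.

S_2 ≈ 0.0344938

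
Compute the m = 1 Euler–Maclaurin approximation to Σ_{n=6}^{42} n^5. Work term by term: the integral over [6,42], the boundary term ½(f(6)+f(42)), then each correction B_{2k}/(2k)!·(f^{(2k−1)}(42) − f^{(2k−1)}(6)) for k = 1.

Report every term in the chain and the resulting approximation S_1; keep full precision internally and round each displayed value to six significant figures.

S_1 ≈ 9.81476e+08

The integral term ∫_6^42 x^5 dx = 9.14831e+08.
½[f(6) + f(42)] = ½[7776.00 + 1.30691e+08] = 6.53495e+07.
Integral + boundary = 9.80180e+08.
Order-1 term: 1/12 · (1.55585e+07 − 6480.00) = 1.29600e+06.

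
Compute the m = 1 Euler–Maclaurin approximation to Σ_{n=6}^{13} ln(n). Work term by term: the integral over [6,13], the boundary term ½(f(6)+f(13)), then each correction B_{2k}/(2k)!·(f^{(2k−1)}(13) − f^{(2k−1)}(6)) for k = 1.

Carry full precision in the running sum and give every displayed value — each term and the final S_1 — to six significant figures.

S_1 ≈ 17.7647

∫_6^13 ln(x) dx evaluates to 15.5938.
Boundary: ½(f(6) + f(13)) = ½(1.79176 + 2.56495) = 2.17835.
Integral + boundary = 17.7721.
Correction k=1: B_{2}/2! · (f^{(1)}(13) − f^{(1)}(6)) = 1/12 · (0.0769231 − 0.166667) = -0.00747863.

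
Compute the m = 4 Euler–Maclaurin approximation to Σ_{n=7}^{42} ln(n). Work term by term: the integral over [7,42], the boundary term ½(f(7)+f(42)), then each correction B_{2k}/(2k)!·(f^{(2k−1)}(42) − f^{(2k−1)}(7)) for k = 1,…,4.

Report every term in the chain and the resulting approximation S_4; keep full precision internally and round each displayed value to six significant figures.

S_4 ≈ 111.193

Integral: ∫_7^42 ln(x) dx = 108.361.
½[f(7) + f(42)] = ½[1.94591 + 3.73767] = 2.84179.
Integral + boundary = 111.203.
Correction k=1: B_{2}/2! · (f^{(1)}(42) − f^{(1)}(7)) = 1/12 · (0.0238095 − 0.142857) = -0.00992063.
After k=1: 111.193.
Correction k=2: B_{4}/4! · (f^{(3)}(42) − f^{(3)}(7)) = −1/720 · (2.69949e-05 − 0.00583090) = 8.06098e-06.
After k=2: 111.193.
Correction k=3: B_{6}/6! · (f^{(5)}(42) − f^{(5)}(7)) = 1/30240 · (1.83639e-07 − 0.00142798) = -4.72154e-08.
After k=3: 111.193.
Correction k=4: B_{8}/8! · (f^{(7)}(42) − f^{(7)}(7)) = −1/1209600 · (3.12311e-09 − 0.000874271) = 7.22775e-10.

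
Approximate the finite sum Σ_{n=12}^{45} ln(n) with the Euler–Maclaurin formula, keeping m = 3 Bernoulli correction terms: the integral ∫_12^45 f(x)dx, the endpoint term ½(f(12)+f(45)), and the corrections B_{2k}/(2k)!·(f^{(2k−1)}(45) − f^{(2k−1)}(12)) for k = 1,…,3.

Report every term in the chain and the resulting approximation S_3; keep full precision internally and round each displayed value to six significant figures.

The integral term ∫_12^45 ln(x) dx = 108.481.
Boundary: ½(f(12) + f(45)) = ½(2.48491 + 3.80666) = 3.14578.
Integral + boundary = 111.627.
Correction k=1: B_{2}/2! · (f^{(1)}(45) − f^{(1)}(12)) = 1/12 · (0.0222222 − 0.0833333) = -0.00509259.
After k=1: 111.622.
Correction k=2: B_{4}/4! · (f^{(3)}(45) − f^{(3)}(12)) = −1/720 · (2.19479e-05 − 0.00115741) = 1.57703e-06.
After k=2: 111.622.
Correction k=3: B_{6}/6! · (f^{(5)}(45) − f^{(5)}(12)) = 1/30240 · (1.30061e-07 − 9.64506e-05) = -3.18520e-09.

S_3 ≈ 111.622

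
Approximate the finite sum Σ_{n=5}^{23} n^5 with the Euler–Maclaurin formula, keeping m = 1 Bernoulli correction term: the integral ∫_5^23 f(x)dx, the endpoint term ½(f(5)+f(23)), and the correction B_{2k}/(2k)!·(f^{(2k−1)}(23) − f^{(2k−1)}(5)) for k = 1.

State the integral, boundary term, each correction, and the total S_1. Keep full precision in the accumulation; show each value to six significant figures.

Integral: ∫_5^23 x^5 dx = 2.46700e+07.
Endpoint term: (f(5) + f(23))/2 = (3125.00 + 6.43634e+06)/2 = 3.21973e+06.
Integral + boundary = 2.78898e+07.
Correction k=1: B_{2}/2! · (f^{(1)}(23) − f^{(1)}(5)) = 1/12 · (1.39920e+06 − 3125.00) = 116340.

S_1 ≈ 2.80061e+07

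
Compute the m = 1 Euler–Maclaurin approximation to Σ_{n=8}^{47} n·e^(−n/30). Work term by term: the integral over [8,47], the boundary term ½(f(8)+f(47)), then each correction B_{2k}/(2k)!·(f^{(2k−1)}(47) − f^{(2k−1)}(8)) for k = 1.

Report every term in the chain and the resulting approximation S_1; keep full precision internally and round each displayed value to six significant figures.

S_1 ≈ 398.882

The integral term ∫_8^47 x·e^(−x/30) dx = 390.969.
Endpoint term: (f(8) + f(47))/2 = (6.12743 + 9.81077)/2 = 7.96910.
Integral + boundary = 398.938.
Correction k=1: B_{2}/2! · (f^{(1)}(47) − f^{(1)}(8)) = 1/12 · (-0.118286 − 0.561681) = -0.0566639.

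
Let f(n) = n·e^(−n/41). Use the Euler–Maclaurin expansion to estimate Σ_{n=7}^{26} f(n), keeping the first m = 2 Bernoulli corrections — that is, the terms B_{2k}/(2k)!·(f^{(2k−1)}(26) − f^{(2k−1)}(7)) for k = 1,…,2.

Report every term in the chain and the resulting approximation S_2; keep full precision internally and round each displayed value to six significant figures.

∫_7^26 x·e^(−x/41) dx evaluates to 202.142.
½[f(7) + f(26)] = ½[5.90133 + 13.7901] = 9.84571.
So far: 211.988.
k=1: B_{2}/(2)! × [f^{(1)}(26) − f^{(1)}(7)] = 1/12 × (0.194044 − 0.699113) = -0.0420890.
After k=1: 211.946.
k=2: B_{4}/(4)! × [f^{(3)}(26) − f^{(3)}(7)] = −1/720 × (0.000746473 − 0.00141892) = 9.33958e-07.

S_2 ≈ 211.946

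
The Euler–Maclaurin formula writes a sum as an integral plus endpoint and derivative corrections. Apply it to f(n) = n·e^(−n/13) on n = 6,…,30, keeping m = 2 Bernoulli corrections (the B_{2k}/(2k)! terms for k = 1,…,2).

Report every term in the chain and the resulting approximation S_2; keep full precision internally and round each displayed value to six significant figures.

∫_6^30 x·e^(−x/13) dx evaluates to 100.072.
Boundary: ½(f(6) + f(30)) = ½(3.78188 + 2.98472) = 3.38330.
So far: 103.455.
k=1: B_{2}/(2)! × [f^{(1)}(30) − f^{(1)}(6)] = 1/12 × (-0.130103 − 0.339399) = -0.0391252.
Partial sum through k=1: 103.416.
k=2: B_{4}/(4)! × [f^{(3)}(30) − f^{(3)}(6)] = −1/720 × (0.000407563 − 0.00946761) = 1.25834e-05.

S_2 ≈ 103.416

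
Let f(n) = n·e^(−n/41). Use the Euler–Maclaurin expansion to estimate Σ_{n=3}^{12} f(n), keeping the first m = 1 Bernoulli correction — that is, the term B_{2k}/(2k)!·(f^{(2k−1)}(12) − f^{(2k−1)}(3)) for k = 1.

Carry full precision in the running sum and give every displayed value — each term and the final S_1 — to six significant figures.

S_1 ≈ 60.9373

The integral term ∫_3^12 x·e^(−x/41) dx = 55.0934.
Boundary: ½(f(3) + f(12)) = ½(2.78833 + 8.95510) = 5.87172.
Integral + boundary = 60.9651.
Correction k=1: B_{2}/2! · (f^{(1)}(12) − f^{(1)}(3)) = 1/12 · (0.527842 − 0.861434) = -0.0277994.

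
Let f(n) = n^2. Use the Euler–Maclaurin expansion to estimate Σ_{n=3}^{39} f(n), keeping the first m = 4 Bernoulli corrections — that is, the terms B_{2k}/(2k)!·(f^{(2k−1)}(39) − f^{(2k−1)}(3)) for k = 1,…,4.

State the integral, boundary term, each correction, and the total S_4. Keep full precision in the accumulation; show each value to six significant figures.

∫_3^39 x^2 dx evaluates to 19764.0.
Boundary: ½(f(3) + f(39)) = ½(9.00000 + 1521.00) = 765.000.
So far: 20529.0.
Correction k=1: B_{2}/2! · (f^{(1)}(39) − f^{(1)}(3)) = 1/12 · (78.0000 − 6.00000) = 6.00000.
After k=1: 20535.0.
Correction k=2: B_{4}/4! · (f^{(3)}(39) − f^{(3)}(3)) = −1/720 · (0.00000 − 0.00000) = 0.00000.
After k=2: 20535.0.
Correction k=3: B_{6}/6! · (f^{(5)}(39) − f^{(5)}(3)) = 1/30240 · (0.00000 − 0.00000) = 0.00000.
After k=3: 20535.0.
Correction k=4: B_{8}/8! · (f^{(7)}(39) − f^{(7)}(3)) = −1/1209600 · (0.00000 − 0.00000) = 0.00000.

S_4 ≈ 20535.0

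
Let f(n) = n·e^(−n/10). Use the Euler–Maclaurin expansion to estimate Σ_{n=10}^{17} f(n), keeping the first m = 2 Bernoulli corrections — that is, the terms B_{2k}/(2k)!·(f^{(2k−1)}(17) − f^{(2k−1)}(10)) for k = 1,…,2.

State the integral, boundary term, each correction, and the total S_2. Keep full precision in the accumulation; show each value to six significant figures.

S_2 ≈ 27.6329

The integral term ∫_10^17 x·e^(−x/10) dx = 24.2513.
Endpoint term: (f(10) + f(17))/2 = (3.67879 + 3.10562)/2 = 3.39221.
Integral + boundary = 27.6435.
k=1: B_{2}/(2)! × [f^{(1)}(17) − f^{(1)}(10)] = 1/12 × (-0.127878 − 0.00000) = -0.0106565.
Partial sum through k=1: 27.6329.
k=2: B_{4}/(4)! × [f^{(3)}(17) − f^{(3)}(10)] = −1/720 × (0.00237489 − 0.00735759) = 6.92042e-06.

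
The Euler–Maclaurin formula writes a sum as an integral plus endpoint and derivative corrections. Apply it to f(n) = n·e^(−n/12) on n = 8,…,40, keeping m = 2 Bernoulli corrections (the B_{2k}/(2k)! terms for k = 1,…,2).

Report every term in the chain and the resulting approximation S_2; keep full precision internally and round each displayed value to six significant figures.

∫_8^40 x·e^(−x/12) dx evaluates to 100.960.
½[f(8) + f(40)] = ½[4.10734 + 1.42696] = 2.76715.
Integral + boundary = 103.727.
k=1: B_{2}/(2)! × [f^{(1)}(40) − f^{(1)}(8)] = 1/12 × (-0.0832393 − 0.171139) = -0.0211982.
Running total after k=1: 103.705.
k=2: B_{4}/(4)! × [f^{(3)}(40) − f^{(3)}(8)] = −1/720 × (-8.25787e-05 − 0.00831926) = 1.16692e-05.

S_2 ≈ 103.705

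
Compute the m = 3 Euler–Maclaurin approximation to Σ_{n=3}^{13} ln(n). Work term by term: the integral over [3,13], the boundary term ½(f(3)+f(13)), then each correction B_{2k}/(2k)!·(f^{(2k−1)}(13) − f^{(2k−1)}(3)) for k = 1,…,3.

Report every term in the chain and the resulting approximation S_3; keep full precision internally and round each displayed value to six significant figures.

S_3 ≈ 21.8590

∫_3^13 ln(x) dx evaluates to 20.0485.
Endpoint term: (f(3) + f(13))/2 = (1.09861 + 2.56495)/2 = 1.83178.
So far: 21.8803.
Order-1 term: 1/12 · (0.0769231 − 0.333333) = -0.0213675.
Running total after k=1: 21.8589.
Order-2 term: −1/720 · (0.000910332 − 0.0740741) = 0.000101616.
Running total after k=2: 21.8590.
Order-3 term: 1/30240 · (6.46390e-05 − 0.0987654) = -3.26392e-06.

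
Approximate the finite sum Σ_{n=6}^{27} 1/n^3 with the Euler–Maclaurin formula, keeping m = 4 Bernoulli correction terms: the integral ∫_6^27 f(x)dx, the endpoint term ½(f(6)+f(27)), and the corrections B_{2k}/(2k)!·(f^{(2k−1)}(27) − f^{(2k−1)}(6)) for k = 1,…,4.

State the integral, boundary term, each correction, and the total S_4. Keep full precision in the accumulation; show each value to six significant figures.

S_4 ≈ 0.0157339

Integral: ∫_6^27 1/x^3 dx = 0.0132030.
½[f(6) + f(27)] = ½[0.00462963 + 5.08053e-05] = 0.00234022.
Running total after boundary: 0.0155432.
k=1: B_{2}/(2)! × [f^{(1)}(27) − f^{(1)}(6)] = 1/12 × (-5.64503e-06 − (-0.00231481)) = 0.000192431.
Running total after k=1: 0.0157357.
k=2: B_{4}/(4)! × [f^{(3)}(27) − f^{(3)}(6)] = −1/720 × (-1.54870e-07 − (-0.00128601)) = -1.78591e-06.
Running total after k=2: 0.0157339.
k=3: B_{6}/(6)! × [f^{(5)}(27) − f^{(5)}(6)] = 1/30240 × (-8.92258e-09 − (-0.00150034)) = 4.96142e-08.
Running total after k=3: 0.0157339.
k=4: B_{8}/(8)! × [f^{(7)}(27) − f^{(7)}(6)] = −1/1209600 × (-8.81242e-10 − (-0.00300069)) = -2.48073e-09.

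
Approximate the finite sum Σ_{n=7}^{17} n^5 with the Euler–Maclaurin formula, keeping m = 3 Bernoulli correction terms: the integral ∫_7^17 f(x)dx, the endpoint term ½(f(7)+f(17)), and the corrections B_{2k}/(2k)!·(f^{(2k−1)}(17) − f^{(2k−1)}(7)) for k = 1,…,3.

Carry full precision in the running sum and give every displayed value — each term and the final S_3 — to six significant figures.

The integral term ∫_7^17 x^5 dx = 4.00332e+06.
Endpoint term: (f(7) + f(17))/2 = (16807.0 + 1.41986e+06)/2 = 718332.
Integral + boundary = 4.72165e+06.
Correction k=1: B_{2}/2! · (f^{(1)}(17) − f^{(1)}(7)) = 1/12 · (417605 − 12005.0) = 33800.0.
Partial sum through k=1: 4.75545e+06.
Correction k=2: B_{4}/4! · (f^{(3)}(17) − f^{(3)}(7)) = −1/720 · (17340.0 − 2940.00) = -20.0000.
Partial sum through k=2: 4.75543e+06.
Correction k=3: B_{6}/6! · (f^{(5)}(17) − f^{(5)}(7)) = 1/30240 · (120.000 − 120.000) = 0.00000.

S_3 ≈ 4.75543e+06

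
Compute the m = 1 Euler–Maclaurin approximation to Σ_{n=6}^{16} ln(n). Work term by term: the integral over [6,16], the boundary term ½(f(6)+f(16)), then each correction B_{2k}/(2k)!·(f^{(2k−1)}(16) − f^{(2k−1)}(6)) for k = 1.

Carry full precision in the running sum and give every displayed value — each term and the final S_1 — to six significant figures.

S_1 ≈ 25.8844

Integral: ∫_6^16 ln(x) dx = 23.6109.
Endpoint term: (f(6) + f(16))/2 = (1.79176 + 2.77259)/2 = 2.28217.
So far: 25.8930.
Correction k=1: B_{2}/2! · (f^{(1)}(16) − f^{(1)}(6)) = 1/12 · (0.0625000 − 0.166667) = -0.00868056.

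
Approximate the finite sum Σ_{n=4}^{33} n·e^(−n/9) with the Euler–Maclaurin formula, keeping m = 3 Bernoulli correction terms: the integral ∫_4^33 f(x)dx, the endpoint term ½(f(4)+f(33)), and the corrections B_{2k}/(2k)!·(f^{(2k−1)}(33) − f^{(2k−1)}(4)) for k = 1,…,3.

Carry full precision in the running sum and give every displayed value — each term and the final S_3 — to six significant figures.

∫_4^33 x·e^(−x/9) dx evaluates to 65.3558.
Endpoint term: (f(4) + f(33))/2 = (2.56472 + 0.843531)/2 = 1.70413.
Running total after boundary: 67.0600.
Order-1 term: 1/12 · (-0.0681641 − 0.356211) = -0.0353646.
Partial sum through k=1: 67.0246.
Order-2 term: −1/720 · (-0.000210383 − 0.0202293) = 2.83884e-05.
Partial sum through k=2: 67.0246.
Order-3 term: 1/30240 · (5.19464e-06 − 0.000445196) = -1.45503e-08.

S_3 ≈ 67.0246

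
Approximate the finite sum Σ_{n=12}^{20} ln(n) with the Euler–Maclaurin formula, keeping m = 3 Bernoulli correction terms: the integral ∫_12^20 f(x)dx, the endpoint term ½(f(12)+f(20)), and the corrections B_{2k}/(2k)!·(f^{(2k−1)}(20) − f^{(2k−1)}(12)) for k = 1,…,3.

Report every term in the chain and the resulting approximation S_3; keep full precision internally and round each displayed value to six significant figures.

S_3 ≈ 24.8333

Integral: ∫_12^20 ln(x) dx = 22.0958.
Boundary: ½(f(12) + f(20)) = ½(2.48491 + 2.99573) = 2.74032.
Integral + boundary = 24.8361.
Order-1 term: 1/12 · (0.0500000 − 0.0833333) = -0.00277778.
Partial sum through k=1: 24.8333.
Order-2 term: −1/720 · (0.000250000 − 0.00115741) = 1.26029e-06.
Partial sum through k=2: 24.8333.
Order-3 term: 1/30240 · (7.50000e-06 − 9.64506e-05) = -2.94149e-09.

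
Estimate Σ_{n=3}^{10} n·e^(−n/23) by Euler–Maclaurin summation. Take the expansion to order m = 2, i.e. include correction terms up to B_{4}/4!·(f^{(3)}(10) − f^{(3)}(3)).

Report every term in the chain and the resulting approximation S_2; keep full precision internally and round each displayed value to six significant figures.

S_2 ≈ 38.0126

Integral: ∫_3^10 x·e^(−x/23) dx = 33.4921.
Boundary: ½(f(3) + f(10)) = ½(2.63314 + 6.47405) = 4.55360.
Running total after boundary: 38.0457.
Correction k=1: B_{2}/2! · (f^{(1)}(10) − f^{(1)}(3)) = 1/12 · (0.365925 − 0.763229) = -0.0331087.
After k=1: 38.0126.
Correction k=2: B_{4}/4! · (f^{(3)}(10) − f^{(3)}(3)) = −1/720 · (0.00313939 − 0.00476117) = 2.25247e-06.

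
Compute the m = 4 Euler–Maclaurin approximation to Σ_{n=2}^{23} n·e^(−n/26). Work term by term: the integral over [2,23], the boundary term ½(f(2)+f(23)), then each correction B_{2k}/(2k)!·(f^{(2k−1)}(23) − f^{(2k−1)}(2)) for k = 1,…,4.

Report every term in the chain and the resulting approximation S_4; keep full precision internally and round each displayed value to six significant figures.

S_4 ≈ 153.706

The integral term ∫_2^23 x·e^(−x/26) dx = 148.100.
½[f(2) + f(23)] = ½[1.85192 + 9.49608] = 5.67400.
Integral + boundary = 153.774.
Order-1 term: 1/12 · (0.0476392 − 0.854733) = -0.0672578.
After k=1: 153.706.
Order-2 term: −1/720 · (0.00129199 − 0.00400393) = 3.76658e-06.
After k=2: 153.706.
Order-3 term: 1/30240 · (3.71821e-06 − 9.97553e-06) = -2.06922e-10.
After k=3: 153.706.
Order-4 term: −1/1209600 · (8.17335e-09 − 2.07516e-08) = 1.03987e-14.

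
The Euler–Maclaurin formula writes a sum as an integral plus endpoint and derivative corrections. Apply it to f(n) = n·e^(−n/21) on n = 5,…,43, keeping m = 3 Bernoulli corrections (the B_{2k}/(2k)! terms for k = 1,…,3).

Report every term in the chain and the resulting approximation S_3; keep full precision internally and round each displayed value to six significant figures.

The integral term ∫_5^43 x·e^(−x/21) dx = 256.886.
Boundary: ½(f(5) + f(43)) = ½(3.94064 + 5.54880) = 4.74472.
Running total after boundary: 261.630.
Order-1 term: 1/12 · (-0.135187 − 0.600478) = -0.0613054.
Partial sum through k=1: 261.569.
Order-2 term: −1/720 · (0.000278678 − 0.00493590) = 6.46837e-06.
Partial sum through k=2: 261.569.
Order-3 term: 1/30240 · (1.95896e-06 − 1.92975e-05) = -5.73363e-10.

S_3 ≈ 261.569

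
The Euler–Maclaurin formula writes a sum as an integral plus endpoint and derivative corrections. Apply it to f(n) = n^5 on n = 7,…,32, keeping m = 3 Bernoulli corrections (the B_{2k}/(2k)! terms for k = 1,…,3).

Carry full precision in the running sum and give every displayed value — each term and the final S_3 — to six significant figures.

The integral term ∫_7^32 x^5 dx = 1.78937e+08.
½[f(7) + f(32)] = ½[16807.0 + 3.35544e+07] = 1.67856e+07.
Integral + boundary = 1.95723e+08.
k=1: B_{2}/(2)! × [f^{(1)}(32) − f^{(1)}(7)] = 1/12 × (5.24288e+06 − 12005.0) = 435906.
Partial sum through k=1: 1.96159e+08.
k=2: B_{4}/(4)! × [f^{(3)}(32) − f^{(3)}(7)] = −1/720 × (61440.0 − 2940.00) = -81.2500.
Partial sum through k=2: 1.96159e+08.
k=3: B_{6}/(6)! × [f^{(5)}(32) − f^{(5)}(7)] = 1/30240 × (120.000 − 120.000) = 0.00000.

S_3 ≈ 1.96159e+08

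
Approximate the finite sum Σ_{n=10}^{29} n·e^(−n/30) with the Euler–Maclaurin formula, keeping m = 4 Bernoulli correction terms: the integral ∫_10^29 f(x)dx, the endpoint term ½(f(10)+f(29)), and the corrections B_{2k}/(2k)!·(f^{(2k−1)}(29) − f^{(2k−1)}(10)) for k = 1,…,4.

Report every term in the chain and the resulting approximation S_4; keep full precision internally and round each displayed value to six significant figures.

S_4 ≈ 195.679

The integral term ∫_10^29 x·e^(−x/30) dx = 186.620.
½[f(10) + f(29)] = ½[7.16531 + 11.0301] = 9.09771.
Running total after boundary: 195.718.
k=1: B_{2}/(2)! × [f^{(1)}(29) − f^{(1)}(10)] = 1/12 × (0.0126783 − 0.477688) = -0.0387508.
After k=1: 195.679.
k=2: B_{4}/(4)! × [f^{(3)}(29) − f^{(3)}(10)] = −1/720 × (0.000859306 − 0.00212306) = 1.75521e-06.
After k=2: 195.679.
k=3: B_{6}/(6)! × [f^{(5)}(29) − f^{(5)}(10)] = 1/30240 × (1.89392e-06 − 4.12816e-06) = -7.38838e-11.
After k=3: 195.679.
k=4: B_{8}/(8)! × [f^{(7)}(29) − f^{(7)}(10)] = −1/1209600 × (3.14783e-09 − 6.55264e-09) = 2.81482e-15.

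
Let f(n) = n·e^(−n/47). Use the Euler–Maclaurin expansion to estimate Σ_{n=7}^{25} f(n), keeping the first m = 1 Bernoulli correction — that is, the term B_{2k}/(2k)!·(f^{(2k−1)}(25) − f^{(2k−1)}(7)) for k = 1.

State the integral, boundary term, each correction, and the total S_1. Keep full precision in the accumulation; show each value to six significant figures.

S_1 ≈ 209.094

The integral term ∫_7^25 x·e^(−x/47) dx = 198.773.
Boundary: ½(f(7) + f(25)) = ½(6.03137 + 14.6870) = 10.3592.
Integral + boundary = 209.132.
k=1: B_{2}/(2)! × [f^{(1)}(25) − f^{(1)}(7)] = 1/12 × (0.274990 − 0.733297) = -0.0381922.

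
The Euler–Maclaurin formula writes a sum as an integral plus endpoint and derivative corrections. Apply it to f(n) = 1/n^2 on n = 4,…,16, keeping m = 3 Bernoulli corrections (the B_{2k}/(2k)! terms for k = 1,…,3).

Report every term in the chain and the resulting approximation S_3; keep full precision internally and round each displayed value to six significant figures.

S_3 ≈ 0.223236

∫_4^16 1/x^2 dx evaluates to 0.187500.
½[f(4) + f(16)] = ½[0.0625000 + 0.00390625] = 0.0332031.
Integral + boundary = 0.220703.
k=1: B_{2}/(2)! × [f^{(1)}(16) − f^{(1)}(4)] = 1/12 × (-0.000488281 − (-0.0312500)) = 0.00256348.
Partial sum through k=1: 0.223267.
k=2: B_{4}/(4)! × [f^{(3)}(16) − f^{(3)}(4)] = −1/720 × (-2.28882e-05 − (-0.0234375)) = -3.25203e-05.
Partial sum through k=2: 0.223234.
k=3: B_{6}/(6)! × [f^{(5)}(16) − f^{(5)}(4)] = 1/30240 × (-2.68221e-06 − (-0.0439453)) = 1.45313e-06.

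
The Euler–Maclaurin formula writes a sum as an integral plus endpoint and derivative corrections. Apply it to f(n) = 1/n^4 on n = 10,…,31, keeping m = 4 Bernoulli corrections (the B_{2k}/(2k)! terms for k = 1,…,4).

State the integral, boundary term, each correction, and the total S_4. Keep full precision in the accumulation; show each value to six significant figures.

∫_10^31 1/x^4 dx evaluates to 0.000322144.
Boundary: ½(f(10) + f(31)) = ½(0.000100000 + 1.08281e-06) = 5.05414e-05.
Integral + boundary = 0.000372686.
k=1: B_{2}/(2)! × [f^{(1)}(31) − f^{(1)}(10)] = 1/12 × (-1.39718e-07 − (-4.00000e-05)) = 3.32169e-06.
Running total after k=1: 0.000376007.
k=2: B_{4}/(4)! × [f^{(3)}(31) − f^{(3)}(10)] = −1/720 × (-4.36164e-09 − (-1.20000e-05)) = -1.66606e-08.
Running total after k=2: 0.000375991.
k=3: B_{6}/(6)! × [f^{(5)}(31) − f^{(5)}(10)] = 1/30240 × (-2.54164e-10 − (-6.72000e-06)) = 2.22214e-10.
Running total after k=3: 0.000375991.
k=4: B_{8}/(8)! × [f^{(7)}(31) − f^{(7)}(10)] = −1/1209600 × (-2.38031e-11 − (-6.04800e-06)) = -4.99998e-12.

S_4 ≈ 0.000375991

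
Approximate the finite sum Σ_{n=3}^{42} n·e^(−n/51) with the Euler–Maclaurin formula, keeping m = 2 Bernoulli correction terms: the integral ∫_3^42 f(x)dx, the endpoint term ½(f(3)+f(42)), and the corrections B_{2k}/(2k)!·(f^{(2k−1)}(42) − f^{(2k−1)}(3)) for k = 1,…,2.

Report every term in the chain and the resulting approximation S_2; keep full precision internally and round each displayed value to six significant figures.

S_2 ≈ 525.628

Integral: ∫_3^42 x·e^(−x/51) dx = 515.065.
½[f(3) + f(42)] = ½[2.82862 + 18.4330] = 10.6308.
So far: 525.696.
Correction k=1: B_{2}/2! · (f^{(1)}(42) − f^{(1)}(3)) = 1/12 · (0.0774494 − 0.887410) = -0.0674967.
After k=1: 525.628.
Correction k=2: B_{4}/4! · (f^{(3)}(42) − f^{(3)}(3)) = −1/720 · (0.000367247 − 0.00106619) = 9.70752e-07.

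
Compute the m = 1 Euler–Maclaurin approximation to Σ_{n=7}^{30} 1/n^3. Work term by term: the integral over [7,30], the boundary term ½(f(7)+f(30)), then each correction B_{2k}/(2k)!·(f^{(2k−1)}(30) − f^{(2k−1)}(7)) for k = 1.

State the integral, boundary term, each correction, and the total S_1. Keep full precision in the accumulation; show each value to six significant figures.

S_1 ≈ 0.0112286

Integral: ∫_7^30 1/x^3 dx = 0.00964853.
½[f(7) + f(30)] = ½[0.00291545 + 3.70370e-05] = 0.00147624.
Running total after boundary: 0.0111248.
Order-1 term: 1/12 · (-3.70370e-06 − (-0.00124948)) = 0.000103815.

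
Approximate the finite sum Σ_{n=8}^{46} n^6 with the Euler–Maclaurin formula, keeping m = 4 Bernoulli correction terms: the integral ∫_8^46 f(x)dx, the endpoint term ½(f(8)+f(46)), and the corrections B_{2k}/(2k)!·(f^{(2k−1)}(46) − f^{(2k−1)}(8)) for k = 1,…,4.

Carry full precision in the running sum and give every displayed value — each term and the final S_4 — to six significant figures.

∫_8^46 x^6 dx evaluates to 6.22594e+10.
½[f(8) + f(46)] = ½[262144 + 9.47430e+09] = 4.73728e+09.
Running total after boundary: 6.69966e+10.
Correction k=1: B_{2}/2! · (f^{(1)}(46) − f^{(1)}(8)) = 1/12 · (1.23578e+09 − 196608) = 1.02965e+08.
After k=1: 6.70996e+10.
Correction k=2: B_{4}/4! · (f^{(3)}(46) − f^{(3)}(8)) = −1/720 · (1.16803e+07 − 61440.0) = -16137.3.
After k=2: 6.70996e+10.
Correction k=3: B_{6}/6! · (f^{(5)}(46) − f^{(5)}(8)) = 1/30240 · (33120.0 − 5760.00) = 0.904762.
After k=3: 6.70996e+10.
Correction k=4: B_{8}/8! · (f^{(7)}(46) − f^{(7)}(8)) = −1/1209600 · (0.00000 − 0.00000) = 0.00000.

S_4 ≈ 6.70996e+10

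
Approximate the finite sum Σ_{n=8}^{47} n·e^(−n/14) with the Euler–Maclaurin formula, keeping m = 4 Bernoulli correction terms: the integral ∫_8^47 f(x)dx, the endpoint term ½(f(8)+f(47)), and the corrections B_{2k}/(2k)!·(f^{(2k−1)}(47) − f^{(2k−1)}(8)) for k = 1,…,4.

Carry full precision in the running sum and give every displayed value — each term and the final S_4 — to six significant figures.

The integral term ∫_8^47 x·e^(−x/14) dx = 144.184.
½[f(8) + f(47)] = ½[4.51774 + 1.63723] = 3.07749.
Integral + boundary = 147.262.
Correction k=1: B_{2}/2! · (f^{(1)}(47) − f^{(1)}(8)) = 1/12 · (-0.0821102 − 0.242022) = -0.0270110.
Running total after k=1: 147.235.
Correction k=2: B_{4}/4! · (f^{(3)}(47) − f^{(3)}(8)) = −1/720 · (-6.34742e-05 − 0.00699724) = 9.80654e-06.
Running total after k=2: 147.235.
Correction k=3: B_{6}/6! · (f^{(5)}(47) − f^{(5)}(8)) = 1/30240 · (1.48970e-06 − 6.51003e-05) = -2.10353e-09.
Running total after k=3: 147.235.
Correction k=4: B_{8}/8! · (f^{(7)}(47) − f^{(7)}(8)) = −1/1209600 · (1.68533e-08 − 4.82145e-07) = 3.84666e-13.

S_4 ≈ 147.235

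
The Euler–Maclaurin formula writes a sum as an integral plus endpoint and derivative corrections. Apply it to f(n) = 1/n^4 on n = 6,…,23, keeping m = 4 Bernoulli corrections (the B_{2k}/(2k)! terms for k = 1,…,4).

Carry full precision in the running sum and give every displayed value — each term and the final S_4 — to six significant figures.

Integral: ∫_6^23 1/x^4 dx = 0.00151581.
Boundary: ½(f(6) + f(23)) = ½(0.000771605 + 3.57346e-06) = 0.000387589.
So far: 0.00190340.
k=1: B_{2}/(2)! × [f^{(1)}(23) − f^{(1)}(6)] = 1/12 × (-6.21471e-07 − (-0.000514403)) = 4.28152e-05.
Running total after k=1: 0.00194622.
k=2: B_{4}/(4)! × [f^{(3)}(23) − f^{(3)}(6)] = −1/720 × (-3.52441e-08 − (-0.000428669)) = -5.95325e-07.
Running total after k=2: 0.00194562.
k=3: B_{6}/(6)! × [f^{(5)}(23) − f^{(5)}(6)] = 1/30240 × (-3.73094e-09 − (-0.000666819)) = 2.20508e-08.
Running total after k=3: 0.00194564.
k=4: B_{8}/(8)! × [f^{(7)}(23) − f^{(7)}(6)] = −1/1209600 × (-6.34754e-10 − (-0.00166705)) = -1.37818e-09.

S_4 ≈ 0.00194564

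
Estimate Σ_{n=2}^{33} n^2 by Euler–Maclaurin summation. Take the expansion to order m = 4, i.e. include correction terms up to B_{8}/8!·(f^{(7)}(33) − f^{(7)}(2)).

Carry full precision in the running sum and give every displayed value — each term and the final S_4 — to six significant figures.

The integral term ∫_2^33 x^2 dx = 11976.3.
½[f(2) + f(33)] = ½[4.00000 + 1089.00] = 546.500.
So far: 12522.8.
Correction k=1: B_{2}/2! · (f^{(1)}(33) − f^{(1)}(2)) = 1/12 · (66.0000 − 4.00000) = 5.16667.
Partial sum through k=1: 12528.0.
Correction k=2: B_{4}/4! · (f^{(3)}(33) − f^{(3)}(2)) = −1/720 · (0.00000 − 0.00000) = 0.00000.
Partial sum through k=2: 12528.0.
Correction k=3: B_{6}/6! · (f^{(5)}(33) − f^{(5)}(2)) = 1/30240 · (0.00000 − 0.00000) = 0.00000.
Partial sum through k=3: 12528.0.
Correction k=4: B_{8}/8! · (f^{(7)}(33) − f^{(7)}(2)) = −1/1209600 · (0.00000 − 0.00000) = 0.00000.

S_4 ≈ 12528.0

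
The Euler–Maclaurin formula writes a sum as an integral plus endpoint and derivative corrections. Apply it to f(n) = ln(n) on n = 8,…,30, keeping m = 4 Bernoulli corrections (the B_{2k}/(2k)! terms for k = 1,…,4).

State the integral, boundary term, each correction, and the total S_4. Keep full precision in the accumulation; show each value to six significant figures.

The integral term ∫_8^30 ln(x) dx = 63.4004.
Boundary: ½(f(8) + f(30)) = ½(2.07944 + 3.40120) = 2.74032.
So far: 66.1407.
k=1: B_{2}/(2)! × [f^{(1)}(30) − f^{(1)}(8)] = 1/12 × (0.0333333 − 0.125000) = -0.00763889.
After k=1: 66.1331.
k=2: B_{4}/(4)! × [f^{(3)}(30) − f^{(3)}(8)] = −1/720 × (7.40741e-05 − 0.00390625) = 5.32247e-06.
After k=2: 66.1331.
k=3: B_{6}/(6)! × [f^{(5)}(30) − f^{(5)}(8)] = 1/30240 × (9.87654e-07 − 0.000732422) = -2.41876e-08.
After k=3: 66.1331.
k=4: B_{8}/(8)! × [f^{(7)}(30) − f^{(7)}(8)] = −1/1209600 × (3.29218e-08 − 0.000343323) = 2.83804e-10.

S_4 ≈ 66.1331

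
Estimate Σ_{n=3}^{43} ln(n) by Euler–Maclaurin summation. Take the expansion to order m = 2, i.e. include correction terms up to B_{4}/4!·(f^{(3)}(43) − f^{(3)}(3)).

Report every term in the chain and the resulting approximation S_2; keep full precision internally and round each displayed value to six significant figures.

S_2 ≈ 120.840

∫_3^43 ln(x) dx evaluates to 118.436.
½[f(3) + f(43)] = ½[1.09861 + 3.76120] = 2.42991.
So far: 120.866.
Order-1 term: 1/12 · (0.0232558 − 0.333333) = -0.0258398.
Running total after k=1: 120.840.
Order-2 term: −1/720 · (2.51550e-05 − 0.0740741) = 0.000102846.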